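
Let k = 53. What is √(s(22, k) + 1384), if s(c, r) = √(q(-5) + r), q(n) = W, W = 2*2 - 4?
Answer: √(1384 + √53) ≈ 37.300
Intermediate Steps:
W = 0 (W = 4 - 4 = 0)
q(n) = 0
s(c, r) = √r (s(c, r) = √(0 + r) = √r)
√(s(22, k) + 1384) = √(√53 + 1384) = √(1384 + √53)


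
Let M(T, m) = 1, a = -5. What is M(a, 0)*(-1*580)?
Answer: -580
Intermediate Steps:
M(a, 0)*(-1*580) = 1*(-1*580) = 1*(-580) = -580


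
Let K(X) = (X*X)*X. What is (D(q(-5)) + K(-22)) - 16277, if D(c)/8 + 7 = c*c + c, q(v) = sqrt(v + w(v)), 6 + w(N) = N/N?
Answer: -27061 + 8*I*sqrt(10) ≈ -27061.0 + 25.298*I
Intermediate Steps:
w(N) = -5 (w(N) = -6 + N/N = -6 + 1 = -5)
q(v) = sqrt(-5 + v) (q(v) = sqrt(v - 5) = sqrt(-5 + v))
D(c) = -56 + 8*c + 8*c**2 (D(c) = -56 + 8*(c*c + c) = -56 + 8*(c**2 + c) = -56 + 8*(c + c**2) = -56 + (8*c + 8*c**2) = -56 + 8*c + 8*c**2)
K(X) = X**3 (K(X) = X**2*X = X**3)
(D(q(-5)) + K(-22)) - 16277 = ((-56 + 8*sqrt(-5 - 5) + 8*(sqrt(-5 - 5))**2) + (-22)**3) - 16277 = ((-56 + 8*sqrt(-10) + 8*(sqrt(-10))**2) - 10648) - 16277 = ((-56 + 8*(I*sqrt(10)) + 8*(I*sqrt(10))**2) - 10648) - 16277 = ((-56 + 8*I*sqrt(10) + 8*(-10)) - 10648) - 16277 = ((-56 + 8*I*sqrt(10) - 80) - 10648) - 16277 = ((-136 + 8*I*sqrt(10)) - 10648) - 16277 = (-10784 + 8*I*sqrt(10)) - 16277 = -27061 + 8*I*sqrt(10)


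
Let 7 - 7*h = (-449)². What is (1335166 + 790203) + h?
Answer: 14675989/7 ≈ 2.0966e+6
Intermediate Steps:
h = -201594/7 (h = 1 - ⅐*(-449)² = 1 - ⅐*201601 = 1 - 201601/7 = -201594/7 ≈ -28799.)
(1335166 + 790203) + h = (1335166 + 790203) - 201594/7 = 2125369 - 201594/7 = 14675989/7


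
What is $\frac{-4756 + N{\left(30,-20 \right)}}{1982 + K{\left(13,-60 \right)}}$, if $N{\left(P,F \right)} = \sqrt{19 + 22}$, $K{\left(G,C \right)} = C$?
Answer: $- \frac{2378}{961} + \frac{\sqrt{41}}{1922} \approx -2.4712$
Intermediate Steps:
$N{\left(P,F \right)} = \sqrt{41}$
$\frac{-4756 + N{\left(30,-20 \right)}}{1982 + K{\left(13,-60 \right)}} = \frac{-4756 + \sqrt{41}}{1982 - 60} = \frac{-4756 + \sqrt{41}}{1922} = \left(-4756 + \sqrt{41}\right) \frac{1}{1922} = - \frac{2378}{961} + \frac{\sqrt{41}}{1922}$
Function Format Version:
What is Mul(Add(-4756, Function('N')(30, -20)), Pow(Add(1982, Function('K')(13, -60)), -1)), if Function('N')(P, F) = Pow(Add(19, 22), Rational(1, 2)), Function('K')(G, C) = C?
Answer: Add(Rational(-2378, 961), Mul(Rational(1, 1922), Pow(41, Rational(1, 2)))) ≈ -2.4712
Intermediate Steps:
Function('N')(P, F) = Pow(41, Rational(1, 2))
Mul(Add(-4756, Function('N')(30, -20)), Pow(Add(1982, Function('K')(13, -60)), -1)) = Mul(Add(-4756, Pow(41, Rational(1, 2))), Pow(Add(1982, -60), -1)) = Mul(Add(-4756, Pow(41, Rational(1, 2))), Pow(1922, -1)) = Mul(Add(-4756, Pow(41, Rational(1, 2))), Rational(1, 1922)) = Add(Rational(-2378, 961), Mul(Rational(1, 1922), Pow(41, Rational(1, 2))))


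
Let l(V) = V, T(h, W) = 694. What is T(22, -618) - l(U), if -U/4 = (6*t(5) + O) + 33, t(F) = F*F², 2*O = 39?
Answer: 3904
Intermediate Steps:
O = 39/2 (O = (½)*39 = 39/2 ≈ 19.500)
t(F) = F³
U = -3210 (U = -4*((6*5³ + 39/2) + 33) = -4*((6*125 + 39/2) + 33) = -4*((750 + 39/2) + 33) = -4*(1539/2 + 33) = -4*1605/2 = -3210)
T(22, -618) - l(U) = 694 - 1*(-3210) = 694 + 3210 = 3904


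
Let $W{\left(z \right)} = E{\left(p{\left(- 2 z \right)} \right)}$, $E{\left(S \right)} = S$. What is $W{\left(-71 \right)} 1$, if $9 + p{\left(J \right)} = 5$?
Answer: $-4$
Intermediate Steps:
$p{\left(J \right)} = -4$ ($p{\left(J \right)} = -9 + 5 = -4$)
$W{\left(z \right)} = -4$
$W{\left(-71 \right)} 1 = \left(-4\right) 1 = -4$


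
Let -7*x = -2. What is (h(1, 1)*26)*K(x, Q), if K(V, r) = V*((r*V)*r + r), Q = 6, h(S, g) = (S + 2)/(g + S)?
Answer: 8892/49 ≈ 181.47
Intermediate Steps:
h(S, g) = (2 + S)/(S + g)
x = 2/7 (x = -⅐*(-2) = 2/7 ≈ 0.28571)
K(V, r) = V*(r + V*r²) (K(V, r) = V*((V*r)*r + r) = V*(V*r² + r) = V*(r + V*r²))
(h(1, 1)*26)*K(x, Q) = (((2 + 1)/(1 + 1))*26)*((2/7)*6*(1 + (2/7)*6)) = ((3/2)*26)*((2/7)*6*(1 + 12/7)) = (((½)*3)*26)*((2/7)*6*(19/7)) = ((3/2)*26)*(228/49) = 39*(228/49) = 8892/49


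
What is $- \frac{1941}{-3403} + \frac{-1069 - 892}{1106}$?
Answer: $- \frac{4526537}{3763718} \approx -1.2027$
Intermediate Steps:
$- \frac{1941}{-3403} + \frac{-1069 - 892}{1106} = \left(-1941\right) \left(- \frac{1}{3403}\right) - \frac{1961}{1106} = \frac{1941}{3403} - \frac{1961}{1106} = - \frac{4526537}{3763718}$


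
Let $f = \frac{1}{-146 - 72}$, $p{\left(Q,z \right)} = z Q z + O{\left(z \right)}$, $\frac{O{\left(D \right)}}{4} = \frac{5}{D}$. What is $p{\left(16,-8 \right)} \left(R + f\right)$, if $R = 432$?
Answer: $\frac{192399525}{436} \approx 4.4128 \cdot 10^{5}$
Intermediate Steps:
$O{\left(D \right)} = \frac{20}{D}$ ($O{\left(D \right)} = 4 \frac{5}{D} = \frac{20}{D}$)
$p{\left(Q,z \right)} = \frac{20}{z} + Q z^{2}$ ($p{\left(Q,z \right)} = z Q z + \frac{20}{z} = Q z z + \frac{20}{z} = Q z^{2} + \frac{20}{z} = \frac{20}{z} + Q z^{2}$)
$f = - \frac{1}{218}$ ($f = \frac{1}{-146 - 72} = \frac{1}{-218} = - \frac{1}{218} \approx -0.0045872$)
$p{\left(16,-8 \right)} \left(R + f\right) = \frac{20 + 16 \left(-8\right)^{3}}{-8} \left(432 - \frac{1}{218}\right) = - \frac{20 + 16 \left(-512\right)}{8} \cdot \frac{94175}{218} = - \frac{20 - 8192}{8} \cdot \frac{94175}{218} = \left(- \frac{1}{8}\right) \left(-8172\right) \frac{94175}{218} = \frac{2043}{2} \cdot \frac{94175}{218} = \frac{192399525}{436}$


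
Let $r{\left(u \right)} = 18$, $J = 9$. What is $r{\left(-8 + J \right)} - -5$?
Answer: $23$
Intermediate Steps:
$r{\left(-8 + J \right)} - -5 = 18 - -5 = 18 + 5 = 23$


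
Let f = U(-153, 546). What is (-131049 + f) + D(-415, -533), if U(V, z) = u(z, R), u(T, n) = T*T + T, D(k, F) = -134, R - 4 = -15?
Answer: 167479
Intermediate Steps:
R = -11 (R = 4 - 15 = -11)
u(T, n) = T + T² (u(T, n) = T² + T = T + T²)
U(V, z) = z*(1 + z)
f = 298662 (f = 546*(1 + 546) = 546*547 = 298662)
(-131049 + f) + D(-415, -533) = (-131049 + 298662) - 134 = 167613 - 134 = 167479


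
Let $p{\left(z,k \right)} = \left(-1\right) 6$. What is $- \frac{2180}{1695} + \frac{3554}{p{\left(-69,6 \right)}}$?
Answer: $- \frac{67079}{113} \approx -593.62$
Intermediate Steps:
$p{\left(z,k \right)} = -6$
$- \frac{2180}{1695} + \frac{3554}{p{\left(-69,6 \right)}} = - \frac{2180}{1695} + \frac{3554}{-6} = \left(-2180\right) \frac{1}{1695} + 3554 \left(- \frac{1}{6}\right) = - \frac{436}{339} - \frac{1777}{3} = - \frac{67079}{113}$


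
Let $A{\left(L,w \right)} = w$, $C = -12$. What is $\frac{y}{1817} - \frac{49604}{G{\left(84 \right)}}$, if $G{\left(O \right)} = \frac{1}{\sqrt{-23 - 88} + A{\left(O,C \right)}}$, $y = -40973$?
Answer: $\frac{1081524643}{1817} - 49604 i \sqrt{111} \approx 5.9523 \cdot 10^{5} - 5.2261 \cdot 10^{5} i$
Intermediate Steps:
$G{\left(O \right)} = \frac{1}{-12 + i \sqrt{111}}$ ($G{\left(O \right)} = \frac{1}{\sqrt{-23 - 88} - 12} = \frac{1}{\sqrt{-111} - 12} = \frac{1}{i \sqrt{111} - 12} = \frac{1}{-12 + i \sqrt{111}}$)
$\frac{y}{1817} - \frac{49604}{G{\left(84 \right)}} = - \frac{40973}{1817} - \frac{49604}{- \frac{4}{85} - \frac{i \sqrt{111}}{255}}$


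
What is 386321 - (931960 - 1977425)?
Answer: 1431786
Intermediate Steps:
386321 - (931960 - 1977425) = 386321 - 1*(-1045465) = 386321 + 1045465 = 1431786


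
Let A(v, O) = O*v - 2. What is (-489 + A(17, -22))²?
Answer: 748225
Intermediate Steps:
A(v, O) = -2 + O*v
(-489 + A(17, -22))² = (-489 + (-2 - 22*17))² = (-489 + (-2 - 374))² = (-489 - 376)² = (-865)² = 748225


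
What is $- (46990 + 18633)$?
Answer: $-65623$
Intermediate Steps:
$- (46990 + 18633) = \left(-1\right) 65623 = -65623$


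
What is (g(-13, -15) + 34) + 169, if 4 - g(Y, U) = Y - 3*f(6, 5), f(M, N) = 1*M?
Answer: 238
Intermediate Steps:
f(M, N) = M
g(Y, U) = 22 - Y (g(Y, U) = 4 - (Y - 3*6) = 4 - (Y - 18) = 4 - (-18 + Y) = 4 + (18 - Y) = 22 - Y)
(g(-13, -15) + 34) + 169 = ((22 - 1*(-13)) + 34) + 169 = ((22 + 13) + 34) + 169 = (35 + 34) + 169 = 69 + 169 = 238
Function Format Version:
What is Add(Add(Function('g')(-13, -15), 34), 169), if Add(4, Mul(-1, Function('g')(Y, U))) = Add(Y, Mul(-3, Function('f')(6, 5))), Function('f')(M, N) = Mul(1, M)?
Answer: 238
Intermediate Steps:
Function('f')(M, N) = M
Function('g')(Y, U) = Add(22, Mul(-1, Y)) (Function('g')(Y, U) = Add(4, Mul(-1, Add(Y, Mul(-3, 6)))) = Add(4, Mul(-1, Add(Y, -18))) = Add(4, Mul(-1, Add(-18, Y))) = Add(4, Add(18, Mul(-1, Y))) = Add(22, Mul(-1, Y)))
Add(Add(Function('g')(-13, -15), 34), 169) = Add(Add(Add(22, Mul(-1, -13)), 34), 169) = Add(Add(Add(22, 13), 34), 169) = Add(Add(35, 34), 169) = Add(69, 169) = 238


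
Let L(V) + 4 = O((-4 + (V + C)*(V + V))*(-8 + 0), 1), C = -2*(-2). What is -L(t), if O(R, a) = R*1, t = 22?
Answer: 9124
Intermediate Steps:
C = 4
O(R, a) = R
L(V) = 28 - 16*V*(4 + V) (L(V) = -4 + (-4 + (V + 4)*(V + V))*(-8 + 0) = -4 + (-4 + (4 + V)*(2*V))*(-8) = -4 + (-4 + 2*V*(4 + V))*(-8) = -4 + (32 - 16*V*(4 + V)) = 28 - 16*V*(4 + V))
-L(t) = -(28 - 64*22 - 16*22**2) = -(28 - 1408 - 16*484) = -(28 - 1408 - 7744) = -1*(-9124) = 9124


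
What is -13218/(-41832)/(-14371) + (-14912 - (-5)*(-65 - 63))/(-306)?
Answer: 86568107317/1703308404 ≈ 50.823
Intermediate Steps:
-13218/(-41832)/(-14371) + (-14912 - (-5)*(-65 - 63))/(-306) = -13218*(-1/41832)*(-1/14371) + (-14912 - (-5)*(-128))*(-1/306) = (2203/6972)*(-1/14371) + (-14912 - 1*640)*(-1/306) = -2203/100194612 + (-14912 - 640)*(-1/306) = -2203/100194612 - 15552*(-1/306) = -2203/100194612 + 864/17 = 86568107317/1703308404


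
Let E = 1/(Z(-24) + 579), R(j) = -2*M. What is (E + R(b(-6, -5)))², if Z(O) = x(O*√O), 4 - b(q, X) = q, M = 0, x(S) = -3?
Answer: 1/331776 ≈ 3.0141e-6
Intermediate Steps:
b(q, X) = 4 - q
Z(O) = -3
R(j) = 0 (R(j) = -2*0 = 0)
E = 1/576 (E = 1/(-3 + 579) = 1/576 ≈ 0.0017361)
(E + R(b(-6, -5)))² = (1/576 + 0)² = (1/576)² = 1/331776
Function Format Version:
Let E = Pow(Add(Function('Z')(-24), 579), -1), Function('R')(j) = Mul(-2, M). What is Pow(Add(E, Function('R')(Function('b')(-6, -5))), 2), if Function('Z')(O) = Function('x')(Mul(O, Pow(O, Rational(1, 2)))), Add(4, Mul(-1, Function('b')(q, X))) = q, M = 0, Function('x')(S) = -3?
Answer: Rational(1, 331776) ≈ 3.0141e-6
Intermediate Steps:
Function('b')(q, X) = Add(4, Mul(-1, q))
Function('Z')(O) = -3
Function('R')(j) = 0 (Function('R')(j) = Mul(-2, 0) = 0)
E = Rational(1, 576) (E = Pow(Add(-3, 579), -1) = Pow(576, -1) = Rational(1, 576) ≈ 0.0017361)
Pow(Add(E, Function('R')(Function('b')(-6, -5))), 2) = Pow(Add(Rational(1, 576), 0), 2) = Pow(Rational(1, 576), 2) = Rational(1, 331776)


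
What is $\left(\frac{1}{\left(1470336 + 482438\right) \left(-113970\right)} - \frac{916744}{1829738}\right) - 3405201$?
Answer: $- \frac{693336813950979616438849}{203611097241185820} \approx -3.4052 \cdot 10^{6}$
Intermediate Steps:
$\left(\frac{1}{\left(1470336 + 482438\right) \left(-113970\right)} - \frac{916744}{1829738}\right) - 3405201 = \left(\frac{1}{1952774} \left(- \frac{1}{113970}\right) - \frac{458372}{914869}\right) - 3405201 = \left(- \frac{1}{222557652780} - \frac{458372}{914869}\right) - 3405201 = - \frac{102014196420989029}{203611097241185820} - 3405201 = - \frac{693336813950979616438849}{203611097241185820}$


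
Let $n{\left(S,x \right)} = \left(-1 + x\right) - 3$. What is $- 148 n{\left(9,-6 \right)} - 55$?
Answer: $1425$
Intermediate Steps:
$n{\left(S,x \right)} = -4 + x$
$- 148 n{\left(9,-6 \right)} - 55 = - 148 \left(-4 - 6\right) - 55 = \left(-148\right) \left(-10\right) - 55 = 1480 - 55 = 1425$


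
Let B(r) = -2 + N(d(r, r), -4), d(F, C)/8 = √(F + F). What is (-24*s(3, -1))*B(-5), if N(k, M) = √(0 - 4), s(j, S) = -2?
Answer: -96 + 96*I ≈ -96.0 + 96.0*I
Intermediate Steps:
d(F, C) = 8*√2*√F (d(F, C) = 8*√(F + F) = 8*√(2*F) = 8*(√2*√F) = 8*√2*√F)
N(k, M) = 2*I (N(k, M) = √(-4) = 2*I)
B(r) = -2 + 2*I
(-24*s(3, -1))*B(-5) = (-24*(-2))*(-2 + 2*I) = 48*(-2 + 2*I) = -96 + 96*I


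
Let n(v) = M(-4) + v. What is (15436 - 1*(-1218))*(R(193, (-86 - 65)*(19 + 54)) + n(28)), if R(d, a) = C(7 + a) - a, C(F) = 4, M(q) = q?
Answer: 184043354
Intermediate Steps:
R(d, a) = 4 - a
n(v) = -4 + v
(15436 - 1*(-1218))*(R(193, (-86 - 65)*(19 + 54)) + n(28)) = (15436 - 1*(-1218))*((4 - (-86 - 65)*(19 + 54)) + (-4 + 28)) = (15436 + 1218)*((4 - (-151)*73) + 24) = 16654*((4 - 1*(-11023)) + 24) = 16654*((4 + 11023) + 24) = 16654*(11027 + 24) = 16654*11051 = 184043354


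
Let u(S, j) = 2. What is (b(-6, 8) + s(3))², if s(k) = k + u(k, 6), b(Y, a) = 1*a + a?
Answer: 441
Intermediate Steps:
b(Y, a) = 2*a (b(Y, a) = a + a = 2*a)
s(k) = 2 + k (s(k) = k + 2 = 2 + k)
(b(-6, 8) + s(3))² = (2*8 + (2 + 3))² = (16 + 5)² = 21² = 441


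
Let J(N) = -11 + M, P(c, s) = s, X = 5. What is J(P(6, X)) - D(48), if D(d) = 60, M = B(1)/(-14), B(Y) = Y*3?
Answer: -997/14 ≈ -71.214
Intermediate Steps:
B(Y) = 3*Y
M = -3/14 (M = (3*1)/(-14) = 3*(-1/14) = -3/14 ≈ -0.21429)
J(N) = -157/14 (J(N) = -11 - 3/14 = -157/14)
J(P(6, X)) - D(48) = -157/14 - 1*60 = -157/14 - 60 = -997/14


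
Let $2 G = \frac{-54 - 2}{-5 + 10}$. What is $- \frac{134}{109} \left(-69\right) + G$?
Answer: $\frac{43178}{545} \approx 79.226$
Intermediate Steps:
$G = - \frac{28}{5}$ ($G = \frac{\left(-54 - 2\right) \frac{1}{-5 + 10}}{2} = \frac{\left(-56\right) \frac{1}{5}}{2} = \frac{1}{2} \left(- \frac{56}{5}\right) = - \frac{28}{5} \approx -5.6$)
$- \frac{134}{109} \left(-69\right) + G = - \frac{134}{109} \left(-69\right) - \frac{28}{5} = \left(-134\right) \frac{1}{109} \left(-69\right) - \frac{28}{5} = \left(- \frac{134}{109}\right) \left(-69\right) - \frac{28}{5} = \frac{9246}{109} - \frac{28}{5} = \frac{43178}{545}$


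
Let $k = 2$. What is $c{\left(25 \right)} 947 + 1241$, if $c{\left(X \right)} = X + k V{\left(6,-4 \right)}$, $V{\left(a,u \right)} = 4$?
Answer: $32492$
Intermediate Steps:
$c{\left(X \right)} = 8 + X$ ($c{\left(X \right)} = X + 2 \cdot 4 = X + 8 = 8 + X$)
$c{\left(25 \right)} 947 + 1241 = \left(8 + 25\right) 947 + 1241 = 33 \cdot 947 + 1241 = 31251 + 1241 = 32492$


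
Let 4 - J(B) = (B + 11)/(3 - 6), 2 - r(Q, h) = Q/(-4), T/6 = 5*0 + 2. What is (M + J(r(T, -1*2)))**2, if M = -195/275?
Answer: 2024929/27225 ≈ 74.378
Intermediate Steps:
T = 12 (T = 6*(5*0 + 2) = 6*(0 + 2) = 6*2 = 12)
M = -39/55 (M = -195*1/275 = -39/55 ≈ -0.70909)
r(Q, h) = 2 + Q/4 (r(Q, h) = 2 - Q/(-4) = 2 - Q*(-1)/4 = 2 - (-1)*Q/4 = 2 + Q/4)
J(B) = 23/3 + B/3 (J(B) = 4 - (B + 11)/(3 - 6) = 4 - (11 + B)/(-3) = 4 - (11 + B)*(-1)/3 = 4 - (-11/3 - B/3) = 4 + (11/3 + B/3) = 23/3 + B/3)
(M + J(r(T, -1*2)))**2 = (-39/55 + (23/3 + (2 + (1/4)*12)/3))**2 = (-39/55 + (23/3 + (2 + 3)/3))**2 = (-39/55 + (23/3 + (1/3)*5))**2 = (-39/55 + (23/3 + 5/3))**2 = (-39/55 + 28/3)**2 = (1423/165)**2 = 2024929/27225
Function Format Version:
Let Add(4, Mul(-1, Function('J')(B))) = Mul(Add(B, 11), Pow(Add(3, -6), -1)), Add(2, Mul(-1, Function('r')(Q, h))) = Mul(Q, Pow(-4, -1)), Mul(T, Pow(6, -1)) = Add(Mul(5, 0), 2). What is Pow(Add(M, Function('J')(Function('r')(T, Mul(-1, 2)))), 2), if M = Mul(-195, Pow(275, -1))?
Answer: Rational(2024929, 27225) ≈ 74.378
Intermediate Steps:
T = 12 (T = Mul(6, Add(Mul(5, 0), 2)) = Mul(6, Add(0, 2)) = Mul(6, 2) = 12)
M = Rational(-39, 55) (M = Mul(-195, Rational(1, 275)) = Rational(-39, 55) ≈ -0.70909)
Function('r')(Q, h) = Add(2, Mul(Rational(1, 4), Q)) (Function('r')(Q, h) = Add(2, Mul(-1, Mul(Q, Pow(-4, -1)))) = Add(2, Mul(-1, Mul(Q, Rational(-1, 4)))) = Add(2, Mul(-1, Mul(Rational(-1, 4), Q))) = Add(2, Mul(Rational(1, 4), Q)))
Function('J')(B) = Add(Rational(23, 3), Mul(Rational(1, 3), B)) (Function('J')(B) = Add(4, Mul(-1, Mul(Add(B, 11), Pow(Add(3, -6), -1)))) = Add(4, Mul(-1, Mul(Add(11, B), Pow(-3, -1)))) = Add(4, Mul(-1, Mul(Add(11, B), Rational(-1, 3)))) = Add(4, Mul(-1, Add(Rational(-11, 3), Mul(Rational(-1, 3), B)))) = Add(4, Add(Rational(11, 3), Mul(Rational(1, 3), B))) = Add(Rational(23, 3), Mul(Rational(1, 3), B)))
Pow(Add(M, Function('J')(Function('r')(T, Mul(-1, 2)))), 2) = Pow(Add(Rational(-39, 55), Add(Rational(23, 3), Mul(Rational(1, 3), Add(2, Mul(Rational(1, 4), 12))))), 2) = Pow(Add(Rational(-39, 55), Add(Rational(23, 3), Mul(Rational(1, 3), Add(2, 3)))), 2) = Pow(Add(Rational(-39, 55), Add(Rational(23, 3), Mul(Rational(1, 3), 5))), 2) = Pow(Add(Rational(-39, 55), Add(Rational(23, 3), Rational(5, 3))), 2) = Pow(Add(Rational(-39, 55), Rational(28, 3)), 2) = Pow(Rational(1423, 165), 2) = Rational(2024929, 27225)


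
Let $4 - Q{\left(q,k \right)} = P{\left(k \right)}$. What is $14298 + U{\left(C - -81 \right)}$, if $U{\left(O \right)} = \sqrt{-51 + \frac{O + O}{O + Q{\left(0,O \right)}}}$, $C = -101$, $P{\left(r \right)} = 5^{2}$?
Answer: $14298 + \frac{i \sqrt{84091}}{41} \approx 14298.0 + 7.0728 i$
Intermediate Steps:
$P{\left(r \right)} = 25$
$Q{\left(q,k \right)} = -21$ ($Q{\left(q,k \right)} = 4 - 25 = -21$)
$U{\left(O \right)} = \sqrt{-51 + \frac{2 O}{-21 + O}}$ ($U{\left(O \right)} = \sqrt{-51 + \frac{O + O}{O - 21}} = \sqrt{-51 + \frac{2 O}{-21 + O}}$)
$14298 + U{\left(C - -81 \right)} = 14298 + \sqrt{7} \sqrt{\frac{153 - 7 \left(-101 - -81\right)}{-21 - 20}} = 14298 + \sqrt{7} \sqrt{\frac{153 - 7 \left(-101 + 81\right)}{-21 + \left(-101 + 81\right)}} = 14298 + \sqrt{7} \sqrt{\frac{153 - -140}{-21 - 20}} = 14298 + \sqrt{7} \sqrt{\frac{153 + 140}{-41}} = 14298 + \sqrt{7} \sqrt{\left(- \frac{1}{41}\right) 293} = 14298 + \sqrt{7} \sqrt{- \frac{293}{41}} = 14298 + \sqrt{7} \frac{i \sqrt{12013}}{41} = 14298 + \frac{i \sqrt{84091}}{41}$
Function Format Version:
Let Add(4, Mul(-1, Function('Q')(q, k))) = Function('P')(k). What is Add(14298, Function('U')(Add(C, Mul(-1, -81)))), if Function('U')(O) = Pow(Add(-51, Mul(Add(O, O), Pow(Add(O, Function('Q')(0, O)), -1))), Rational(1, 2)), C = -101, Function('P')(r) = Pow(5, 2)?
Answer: Add(14298, Mul(Rational(1, 41), I, Pow(84091, Rational(1, 2)))) ≈ Add(14298., Mul(7.0728, I))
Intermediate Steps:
Function('P')(r) = 25
Function('Q')(q, k) = -21 (Function('Q')(q, k) = Add(4, Mul(-1, 25)) = Add(4, -25) = -21)
Function('U')(O) = Pow(Add(-51, Mul(2, O, Pow(Add(-21, O), -1))), Rational(1, 2)) (Function('U')(O) = Pow(Add(-51, Mul(Add(O, O), Pow(Add(O, -21), -1))), Rational(1, 2)) = Pow(Add(-51, Mul(Mul(2, O), Pow(Add(-21, O), -1))), Rational(1, 2)) = Pow(Add(-51, Mul(2, O, Pow(Add(-21, O), -1))), Rational(1, 2)))
Add(14298, Function('U')(Add(C, Mul(-1, -81)))) = Add(14298, Mul(Pow(7, Rational(1, 2)), Pow(Mul(Pow(Add(-21, Add(-101, Mul(-1, -81))), -1), Add(153, Mul(-7, Add(-101, Mul(-1, -81))))), Rational(1, 2)))) = Add(14298, Mul(Pow(7, Rational(1, 2)), Pow(Mul(Pow(Add(-21, Add(-101, 81)), -1), Add(153, Mul(-7, Add(-101, 81)))), Rational(1, 2)))) = Add(14298, Mul(Pow(7, Rational(1, 2)), Pow(Mul(Pow(Add(-21, -20), -1), Add(153, Mul(-7, -20))), Rational(1, 2)))) = Add(14298, Mul(Pow(7, Rational(1, 2)), Pow(Mul(Pow(-41, -1), Add(153, 140)), Rational(1, 2)))) = Add(14298, Mul(Pow(7, Rational(1, 2)), Pow(Mul(Rational(-1, 41), 293), Rational(1, 2)))) = Add(14298, Mul(Pow(7, Rational(1, 2)), Pow(Rational(-293, 41), Rational(1, 2)))) = Add(14298, Mul(Pow(7, Rational(1, 2)), Mul(Rational(1, 41), I, Pow(12013, Rational(1, 2))))) = Add(14298, Mul(Rational(1, 41), I, Pow(84091, Rational(1, 2))))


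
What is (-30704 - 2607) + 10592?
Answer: -22719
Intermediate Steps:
(-30704 - 2607) + 10592 = -33311 + 10592 = -22719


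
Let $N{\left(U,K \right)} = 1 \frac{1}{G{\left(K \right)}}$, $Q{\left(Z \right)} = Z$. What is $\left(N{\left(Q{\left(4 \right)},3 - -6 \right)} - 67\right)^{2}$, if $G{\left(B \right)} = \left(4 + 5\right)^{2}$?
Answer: $\frac{29441476}{6561} \approx 4487.3$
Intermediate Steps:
$G{\left(B \right)} = 81$ ($G{\left(B \right)} = 9^{2} = 81$)
$N{\left(U,K \right)} = \frac{1}{81}$ ($N{\left(U,K \right)} = 1 \cdot \frac{1}{81} = \frac{1}{81}$)
$\left(N{\left(Q{\left(4 \right)},3 - -6 \right)} - 67\right)^{2} = \left(\frac{1}{81} - 67\right)^{2} = \left(- \frac{5426}{81}\right)^{2} = \frac{29441476}{6561}$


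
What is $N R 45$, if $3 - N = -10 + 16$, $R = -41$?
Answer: $5535$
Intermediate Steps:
$N = -3$ ($N = 3 - \left(-10 + 16\right) = 3 - 6 = -3$)
$N R 45 = \left(-3\right) \left(-41\right) 45 = 123 \cdot 45 = 5535$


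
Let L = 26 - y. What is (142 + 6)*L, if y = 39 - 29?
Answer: 2368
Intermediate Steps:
y = 10
L = 16 (L = 26 - 1*10 = 26 - 10 = 16)
(142 + 6)*L = (142 + 6)*16 = 148*16 = 2368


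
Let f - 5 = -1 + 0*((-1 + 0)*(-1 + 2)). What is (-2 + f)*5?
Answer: 10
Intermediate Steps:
f = 4 (f = 5 + (-1 + 0*((-1 + 0)*(-1 + 2))) = 5 + (-1 + 0*(-1*1)) = 5 + (-1 + 0*(-1)) = 5 + (-1 + 0) = 5 - 1 = 4)
(-2 + f)*5 = (-2 + 4)*5 = 2*5 = 10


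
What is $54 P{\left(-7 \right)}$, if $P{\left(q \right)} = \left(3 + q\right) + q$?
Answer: $-594$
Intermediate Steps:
$P{\left(q \right)} = 3 + 2 q$
$54 P{\left(-7 \right)} = 54 \left(3 + 2 \left(-7\right)\right) = 54 \left(3 - 14\right) = 54 \left(-11\right) = -594$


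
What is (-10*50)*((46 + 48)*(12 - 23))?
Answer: 517000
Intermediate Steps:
(-10*50)*((46 + 48)*(12 - 23)) = -47000*(-11) = -500*(-1034) = 517000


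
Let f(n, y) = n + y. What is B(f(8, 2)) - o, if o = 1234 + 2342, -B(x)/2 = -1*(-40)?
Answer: -3656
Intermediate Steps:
B(x) = -80 (B(x) = -(-2)*(-40) = -2*40 = -80)
o = 3576
B(f(8, 2)) - o = -80 - 1*3576 = -80 - 3576 = -3656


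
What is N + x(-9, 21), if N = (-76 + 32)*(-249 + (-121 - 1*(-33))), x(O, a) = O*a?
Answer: 14639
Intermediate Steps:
N = 14828 (N = -44*(-249 + (-121 + 33)) = -44*(-249 - 88) = -44*(-337) = 14828)
N + x(-9, 21) = 14828 - 9*21 = 14828 - 189 = 14639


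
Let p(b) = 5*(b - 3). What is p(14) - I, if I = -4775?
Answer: 4830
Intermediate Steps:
p(b) = -15 + 5*b (p(b) = 5*(-3 + b) = -15 + 5*b)
p(14) - I = (-15 + 5*14) - 1*(-4775) = (-15 + 70) + 4775 = 55 + 4775 = 4830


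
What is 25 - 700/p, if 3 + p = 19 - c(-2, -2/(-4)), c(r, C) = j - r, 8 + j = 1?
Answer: -25/3 ≈ -8.3333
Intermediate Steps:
j = -7 (j = -8 + 1 = -7)
c(r, C) = -7 - r
p = 21 (p = -3 + (19 - (-7 - 1*(-2))) = -3 + (19 - (-7 + 2)) = -3 + (19 - 1*(-5)) = -3 + (19 + 5) = -3 + 24 = 21)
25 - 700/p = 25 - 700/21 = 25 - 35*20/21 = 25 - 100/3 = -25/3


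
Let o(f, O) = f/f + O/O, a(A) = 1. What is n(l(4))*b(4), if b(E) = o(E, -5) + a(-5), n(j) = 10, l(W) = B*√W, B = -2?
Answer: 30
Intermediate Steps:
l(W) = -2*√W
o(f, O) = 2 (o(f, O) = 1 + 1 = 2)
b(E) = 3 (b(E) = 2 + 1 = 3)
n(l(4))*b(4) = 10*3 = 30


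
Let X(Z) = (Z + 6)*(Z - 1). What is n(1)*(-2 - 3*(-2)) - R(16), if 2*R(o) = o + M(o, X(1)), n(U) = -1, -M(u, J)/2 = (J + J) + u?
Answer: 4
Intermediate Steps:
X(Z) = (-1 + Z)*(6 + Z) (X(Z) = (6 + Z)*(-1 + Z) = (-1 + Z)*(6 + Z))
M(u, J) = -4*J - 2*u (M(u, J) = -2*((J + J) + u) = -2*(2*J + u) = -2*(u + 2*J) = -4*J - 2*u)
R(o) = -o/2 (R(o) = (o + (-4*(-6 + 1² + 5*1) - 2*o))/2 = (o + (-4*(-6 + 1 + 5) - 2*o))/2 = (o + (-4*0 - 2*o))/2 = (o + (0 - 2*o))/2 = (o - 2*o)/2 = (-o)/2 = -o/2)
n(1)*(-2 - 3*(-2)) - R(16) = -(-2 - 3*(-2)) - (-1)*16/2 = -(-2 + 6) - 1*(-8) = -1*4 + 8 = -4 + 8 = 4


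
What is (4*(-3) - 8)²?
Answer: 400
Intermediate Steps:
(4*(-3) - 8)² = (-12 - 8)² = (-20)² = 400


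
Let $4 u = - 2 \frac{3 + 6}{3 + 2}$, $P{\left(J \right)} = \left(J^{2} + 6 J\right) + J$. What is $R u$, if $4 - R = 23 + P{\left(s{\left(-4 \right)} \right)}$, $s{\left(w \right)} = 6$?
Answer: $\frac{873}{10} \approx 87.3$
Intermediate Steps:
$P{\left(J \right)} = J^{2} + 7 J$
$u = - \frac{9}{10}$ ($u = \frac{\left(-2\right) \frac{3 + 6}{3 + 2}}{4} = \frac{\left(-2\right) \frac{9}{5}}{4} = \frac{1}{4} \left(- \frac{18}{5}\right) = - \frac{9}{10} \approx -0.9$)
$R = -97$ ($R = 4 - \left(23 + 6 \left(7 + 6\right)\right) = 4 - \left(23 + 6 \cdot 13\right) = 4 - \left(23 + 78\right) = 4 - 101 = -97$)
$R u = \left(-97\right) \left(- \frac{9}{10}\right) = \frac{873}{10}$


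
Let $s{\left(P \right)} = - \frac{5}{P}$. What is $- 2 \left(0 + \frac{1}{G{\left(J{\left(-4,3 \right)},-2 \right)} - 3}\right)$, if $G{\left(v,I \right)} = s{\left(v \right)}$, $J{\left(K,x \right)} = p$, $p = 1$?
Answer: $\frac{1}{4} \approx 0.25$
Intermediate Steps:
$J{\left(K,x \right)} = 1$
$G{\left(v,I \right)} = - \frac{5}{v}$
$- 2 \left(0 + \frac{1}{G{\left(J{\left(-4,3 \right)},-2 \right)} - 3}\right) = - 2 \left(0 + \frac{1}{- \frac{5}{1} - 3}\right) = - 2 \left(0 + \frac{1}{\left(-5\right) 1 - 3}\right) = - 2 \left(0 + \frac{1}{-5 - 3}\right) = - 2 \left(0 + \frac{1}{-8}\right) = - 2 \left(0 - \frac{1}{8}\right) = \left(-2\right) \left(- \frac{1}{8}\right) = \frac{1}{4}$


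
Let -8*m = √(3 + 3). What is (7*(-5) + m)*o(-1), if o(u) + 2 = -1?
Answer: 105 + 3*√6/8 ≈ 105.92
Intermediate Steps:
m = -√6/8 (m = -√(3 + 3)/8 = -√6/8 ≈ -0.30619)
o(u) = -3 (o(u) = -2 - 1 = -3)
(7*(-5) + m)*o(-1) = (7*(-5) - √6/8)*(-3) = (-35 - √6/8)*(-3) = 105 + 3*√6/8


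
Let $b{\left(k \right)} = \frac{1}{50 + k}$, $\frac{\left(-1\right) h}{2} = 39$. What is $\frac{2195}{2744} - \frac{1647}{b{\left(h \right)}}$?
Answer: $\frac{126544499}{2744} \approx 46117.0$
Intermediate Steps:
$h = -78$ ($h = \left(-2\right) 39 = -78$)
$\frac{2195}{2744} - \frac{1647}{b{\left(h \right)}} = \frac{2195}{2744} - \frac{1647}{\frac{1}{50 - 78}} = 2195 \cdot \frac{1}{2744} - \frac{1647}{\frac{1}{-28}} = \frac{2195}{2744} - \frac{1647}{- \frac{1}{28}} = \frac{2195}{2744} - -46116 = \frac{2195}{2744} + 46116 = \frac{126544499}{2744}$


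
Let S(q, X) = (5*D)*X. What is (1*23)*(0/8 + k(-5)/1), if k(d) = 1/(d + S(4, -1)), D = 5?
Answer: -23/30 ≈ -0.76667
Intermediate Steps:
S(q, X) = 25*X (S(q, X) = (5*5)*X = 25*X)
k(d) = 1/(-25 + d) (k(d) = 1/(d + 25*(-1)) = 1/(d - 25) = 1/(-25 + d))
(1*23)*(0/8 + k(-5)/1) = (1*23)*(0/8 + 1/(-25 - 5*1)) = 23*(0*(1/8) + 1/(-30)) = 23*(0 - 1/30*1) = 23*(0 - 1/30) = 23*(-1/30) = -23/30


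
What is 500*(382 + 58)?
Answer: 220000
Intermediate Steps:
500*(382 + 58) = 500*440 = 220000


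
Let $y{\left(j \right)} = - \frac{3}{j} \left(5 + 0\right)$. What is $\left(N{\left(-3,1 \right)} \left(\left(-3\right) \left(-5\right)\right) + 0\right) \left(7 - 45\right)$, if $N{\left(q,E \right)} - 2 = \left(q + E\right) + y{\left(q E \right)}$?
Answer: $-2850$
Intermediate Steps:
$y{\left(j \right)} = - \frac{15}{j}$ ($y{\left(j \right)} = - \frac{3}{j} 5 = - \frac{15}{j}$)
$N{\left(q,E \right)} = 2 + E + q - \frac{15}{E q}$ ($N{\left(q,E \right)} = 2 - \left(- E - q + 15 \frac{1}{E q}\right) = 2 - \left(- E - q + \frac{15}{E q}\right) = 2 + \left(E + q - \frac{15}{E q}\right) = 2 + E + q - \frac{15}{E q}$)
$\left(N{\left(-3,1 \right)} \left(\left(-3\right) \left(-5\right)\right) + 0\right) \left(7 - 45\right) = \left(\left(2 + 1 - 3 - \frac{15}{1 \left(-3\right)}\right) \left(\left(-3\right) \left(-5\right)\right) + 0\right) \left(7 - 45\right) = \left(\left(2 + 1 - 3 - 15 \left(- \frac{1}{3}\right)\right) 15 + 0\right) \left(-38\right) = \left(\left(2 + 1 - 3 + 5\right) 15 + 0\right) \left(-38\right) = \left(5 \cdot 15 + 0\right) \left(-38\right) = \left(75 + 0\right) \left(-38\right) = 75 \left(-38\right) = -2850$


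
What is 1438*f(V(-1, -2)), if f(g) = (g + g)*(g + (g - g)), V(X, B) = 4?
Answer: 46016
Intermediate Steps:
f(g) = 2*g² (f(g) = (2*g)*(g + 0) = (2*g)*g = 2*g²)
1438*f(V(-1, -2)) = 1438*(2*4²) = 1438*(2*16) = 1438*32 = 46016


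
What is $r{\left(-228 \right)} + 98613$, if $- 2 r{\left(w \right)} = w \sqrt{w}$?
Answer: $98613 + 228 i \sqrt{57} \approx 98613.0 + 1721.4 i$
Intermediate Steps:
$r{\left(w \right)} = - \frac{w^{\frac{3}{2}}}{2}$ ($r{\left(w \right)} = - \frac{w \sqrt{w}}{2} = - \frac{w^{\frac{3}{2}}}{2}$)
$r{\left(-228 \right)} + 98613 = - \frac{\left(-228\right)^{\frac{3}{2}}}{2} + 98613 = - \frac{\left(-456\right) i \sqrt{57}}{2} + 98613 = 228 i \sqrt{57} + 98613 = 98613 + 228 i \sqrt{57}$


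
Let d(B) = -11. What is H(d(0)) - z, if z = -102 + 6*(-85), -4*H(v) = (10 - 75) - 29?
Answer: 1271/2 ≈ 635.50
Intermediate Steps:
H(v) = 47/2 (H(v) = -((10 - 75) - 29)/4 = -(-65 - 29)/4 = -¼*(-94) = 47/2)
z = -612 (z = -102 - 510 = -612)
H(d(0)) - z = 47/2 - 1*(-612) = 47/2 + 612 = 1271/2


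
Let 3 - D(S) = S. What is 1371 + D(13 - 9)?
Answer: 1370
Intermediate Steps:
D(S) = 3 - S
1371 + D(13 - 9) = 1371 + (3 - (13 - 9)) = 1371 + (3 - 1*4) = 1371 + (3 - 4) = 1371 - 1 = 1370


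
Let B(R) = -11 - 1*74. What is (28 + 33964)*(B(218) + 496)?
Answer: 13970712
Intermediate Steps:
B(R) = -85 (B(R) = -11 - 74 = -85)
(28 + 33964)*(B(218) + 496) = (28 + 33964)*(-85 + 496) = 33992*411 = 13970712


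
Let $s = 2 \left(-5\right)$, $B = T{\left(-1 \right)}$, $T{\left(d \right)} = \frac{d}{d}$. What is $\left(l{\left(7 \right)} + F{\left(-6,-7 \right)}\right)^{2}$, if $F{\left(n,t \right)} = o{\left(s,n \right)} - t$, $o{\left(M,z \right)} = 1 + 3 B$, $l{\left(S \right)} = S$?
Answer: $324$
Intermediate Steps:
$T{\left(d \right)} = 1$
$B = 1$
$s = -10$
$o{\left(M,z \right)} = 4$ ($o{\left(M,z \right)} = 1 + 3 \cdot 1 = 1 + 3 = 4$)
$F{\left(n,t \right)} = 4 - t$
$\left(l{\left(7 \right)} + F{\left(-6,-7 \right)}\right)^{2} = \left(7 + \left(4 - -7\right)\right)^{2} = \left(7 + \left(4 + 7\right)\right)^{2} = \left(7 + 11\right)^{2} = 18^{2} = 324$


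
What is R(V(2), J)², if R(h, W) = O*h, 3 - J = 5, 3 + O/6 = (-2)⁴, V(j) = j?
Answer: 24336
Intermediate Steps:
O = 78 (O = -18 + 6*(-2)⁴ = -18 + 6*16 = -18 + 96 = 78)
J = -2 (J = 3 - 1*5 = 3 - 5 = -2)
R(h, W) = 78*h
R(V(2), J)² = (78*2)² = 156² = 24336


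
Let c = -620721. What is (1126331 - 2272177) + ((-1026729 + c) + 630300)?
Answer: -2162996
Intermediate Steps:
(1126331 - 2272177) + ((-1026729 + c) + 630300) = (1126331 - 2272177) + ((-1026729 - 620721) + 630300) = -1145846 + (-1647450 + 630300) = -1145846 - 1017150 = -2162996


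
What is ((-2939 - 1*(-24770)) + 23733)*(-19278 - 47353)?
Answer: -3035974884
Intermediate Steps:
((-2939 - 1*(-24770)) + 23733)*(-19278 - 47353) = ((-2939 + 24770) + 23733)*(-66631) = (21831 + 23733)*(-66631) = 45564*(-66631) = -3035974884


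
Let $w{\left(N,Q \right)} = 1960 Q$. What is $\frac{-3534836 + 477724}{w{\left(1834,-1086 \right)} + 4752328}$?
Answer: $- \frac{382139}{327971} \approx -1.1652$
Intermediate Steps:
$\frac{-3534836 + 477724}{w{\left(1834,-1086 \right)} + 4752328} = \frac{-3534836 + 477724}{1960 \left(-1086\right) + 4752328} = - \frac{3057112}{-2128560 + 4752328} = - \frac{3057112}{2623768} = \left(-3057112\right) \frac{1}{2623768} = - \frac{382139}{327971}$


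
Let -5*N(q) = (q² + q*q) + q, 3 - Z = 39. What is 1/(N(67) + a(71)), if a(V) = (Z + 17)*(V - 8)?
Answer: -1/3006 ≈ -0.00033267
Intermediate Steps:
Z = -36 (Z = 3 - 1*39 = 3 - 39 = -36)
N(q) = -2*q²/5 - q/5 (N(q) = -((q² + q*q) + q)/5 = -((q² + q²) + q)/5 = -(2*q² + q)/5 = -(q + 2*q²)/5 = -2*q²/5 - q/5)
a(V) = 152 - 19*V (a(V) = (-36 + 17)*(V - 8) = -19*(-8 + V) = 152 - 19*V)
1/(N(67) + a(71)) = 1/(-⅕*67*(1 + 2*67) + (152 - 19*71)) = 1/(-⅕*67*(1 + 134) + (152 - 1349)) = 1/(-⅕*67*135 - 1197) = 1/(-1809 - 1197) = 1/(-3006) = -1/3006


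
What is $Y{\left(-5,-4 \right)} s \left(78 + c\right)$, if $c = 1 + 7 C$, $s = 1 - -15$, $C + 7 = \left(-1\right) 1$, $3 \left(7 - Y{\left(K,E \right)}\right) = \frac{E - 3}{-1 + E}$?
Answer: $\frac{36064}{15} \approx 2404.3$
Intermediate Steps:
$Y{\left(K,E \right)} = 7 - \frac{-3 + E}{3 \left(-1 + E\right)}$ ($Y{\left(K,E \right)} = 7 - \frac{\left(E - 3\right) \frac{1}{-1 + E}}{3} = 7 - \frac{\left(-3 + E\right) \frac{1}{-1 + E}}{3} = 7 - \frac{\frac{1}{-1 + E} \left(-3 + E\right)}{3} = 7 - \frac{-3 + E}{3 \left(-1 + E\right)}$)
$C = -8$ ($C = -7 - 1 = -8$)
$s = 16$ ($s = 1 + 15 = 16$)
$c = -55$ ($c = 1 + 7 \left(-8\right) = 1 - 56 = -55$)
$Y{\left(-5,-4 \right)} s \left(78 + c\right) = \frac{2 \left(-9 + 10 \left(-4\right)\right)}{3 \left(-1 - 4\right)} 16 \left(78 - 55\right) = \frac{2 \left(-9 - 40\right)}{3 \left(-5\right)} 16 \cdot 23 = \frac{2}{3} \left(- \frac{1}{5}\right) \left(-49\right) 16 \cdot 23 = \frac{98}{15} \cdot 16 \cdot 23 = \frac{1568}{15} \cdot 23 = \frac{36064}{15}$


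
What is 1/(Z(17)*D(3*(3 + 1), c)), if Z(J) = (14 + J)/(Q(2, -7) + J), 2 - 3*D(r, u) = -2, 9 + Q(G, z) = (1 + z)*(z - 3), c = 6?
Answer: 51/31 ≈ 1.6452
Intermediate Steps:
Q(G, z) = -9 + (1 + z)*(-3 + z) (Q(G, z) = -9 + (1 + z)*(z - 3) = -9 + (1 + z)*(-3 + z))
D(r, u) = 4/3 (D(r, u) = 2/3 - 1/3*(-2) = 2/3 + 2/3 = 4/3)
Z(J) = (14 + J)/(51 + J) (Z(J) = (14 + J)/((-12 + (-7)**2 - 2*(-7)) + J) = (14 + J)/((-12 + 49 + 14) + J) = (14 + J)/(51 + J))
1/(Z(17)*D(3*(3 + 1), c)) = 1/(((14 + 17)/(51 + 17))*(4/3)) = 1/((31/68)*(4/3)) = 1/(31/51) = 51/31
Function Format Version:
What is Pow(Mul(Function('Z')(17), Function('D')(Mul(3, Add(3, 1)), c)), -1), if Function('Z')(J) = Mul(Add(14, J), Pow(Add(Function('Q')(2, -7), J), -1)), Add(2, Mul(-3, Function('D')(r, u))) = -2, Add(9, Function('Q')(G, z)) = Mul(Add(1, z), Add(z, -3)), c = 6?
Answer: Rational(51, 31) ≈ 1.6452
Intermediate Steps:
Function('Q')(G, z) = Add(-9, Mul(Add(1, z), Add(-3, z))) (Function('Q')(G, z) = Add(-9, Mul(Add(1, z), Add(z, -3))) = Add(-9, Mul(Add(1, z), Add(-3, z))))
Function('D')(r, u) = Rational(4, 3) (Function('D')(r, u) = Add(Rational(2, 3), Mul(Rational(-1, 3), -2)) = Add(Rational(2, 3), Rational(2, 3)) = Rational(4, 3))
Function('Z')(J) = Mul(Pow(Add(51, J), -1), Add(14, J)) (Function('Z')(J) = Mul(Add(14, J), Pow(Add(Add(-12, Pow(-7, 2), Mul(-2, -7)), J), -1)) = Mul(Add(14, J), Pow(Add(Add(-12, 49, 14), J), -1)) = Mul(Add(14, J), Pow(Add(51, J), -1)) = Mul(Pow(Add(51, J), -1), Add(14, J)))
Pow(Mul(Function('Z')(17), Function('D')(Mul(3, Add(3, 1)), c)), -1) = Pow(Mul(Mul(Pow(Add(51, 17), -1), Add(14, 17)), Rational(4, 3)), -1) = Pow(Mul(Mul(Pow(68, -1), 31), Rational(4, 3)), -1) = Pow(Mul(Mul(Rational(1, 68), 31), Rational(4, 3)), -1) = Pow(Mul(Rational(31, 68), Rational(4, 3)), -1) = Pow(Rational(31, 51), -1) = Rational(51, 31)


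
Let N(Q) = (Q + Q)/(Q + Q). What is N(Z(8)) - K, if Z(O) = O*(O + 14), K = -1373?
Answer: 1374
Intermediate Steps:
Z(O) = O*(14 + O)
N(Q) = 1 (N(Q) = (2*Q)/((2*Q)) = (2*Q)*(1/(2*Q)) = 1)
N(Z(8)) - K = 1 - 1*(-1373) = 1 + 1373 = 1374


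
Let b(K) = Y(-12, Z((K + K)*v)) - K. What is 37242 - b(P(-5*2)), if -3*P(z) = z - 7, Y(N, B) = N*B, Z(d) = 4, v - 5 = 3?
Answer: 111887/3 ≈ 37296.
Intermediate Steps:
v = 8 (v = 5 + 3 = 8)
Y(N, B) = B*N
P(z) = 7/3 - z/3 (P(z) = -(z - 7)/3 = -(-7 + z)/3 = 7/3 - z/3)
b(K) = -48 - K (b(K) = 4*(-12) - K = -48 - K)
37242 - b(P(-5*2)) = 37242 - (-48 - (7/3 - (-5)*2/3)) = 37242 - (-48 - (7/3 - ⅓*(-10))) = 37242 - (-48 - (7/3 + 10/3)) = 37242 - (-48 - 1*17/3) = 37242 - (-48 - 17/3) = 37242 - 1*(-161/3) = 37242 + 161/3 = 111887/3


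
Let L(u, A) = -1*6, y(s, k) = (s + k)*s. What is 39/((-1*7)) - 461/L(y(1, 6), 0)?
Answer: 2993/42 ≈ 71.262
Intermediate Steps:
y(s, k) = s*(k + s) (y(s, k) = (k + s)*s = s*(k + s))
L(u, A) = -6
39/((-1*7)) - 461/L(y(1, 6), 0) = 39/((-1*7)) - 461/(-6) = 39/(-7) - 461*(-⅙) = 39*(-⅐) + 461/6 = -39/7 + 461/6 = 2993/42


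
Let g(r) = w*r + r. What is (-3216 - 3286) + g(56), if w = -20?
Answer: -7566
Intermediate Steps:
g(r) = -19*r (g(r) = -20*r + r = -19*r)
(-3216 - 3286) + g(56) = (-3216 - 3286) - 19*56 = -6502 - 1064 = -7566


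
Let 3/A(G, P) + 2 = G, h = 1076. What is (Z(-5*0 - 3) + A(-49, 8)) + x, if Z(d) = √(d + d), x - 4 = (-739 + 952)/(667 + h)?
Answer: 40134/9877 + I*√6 ≈ 4.0634 + 2.4495*I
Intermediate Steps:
A(G, P) = 3/(-2 + G)
x = 2395/581 (x = 4 + (-739 + 952)/(667 + 1076) = 4 + 213/1743 = 4 + 213*(1/1743) = 4 + 71/581 = 2395/581 ≈ 4.1222)
Z(d) = √2*√d (Z(d) = √(2*d) = √2*√d)
(Z(-5*0 - 3) + A(-49, 8)) + x = (√2*√(-5*0 - 3) + 3/(-2 - 49)) + 2395/581 = (√2*√(0 - 3) + 3/(-51)) + 2395/581 = (√2*√(-3) + 3*(-1/51)) + 2395/581 = (√2*(I*√3) - 1/17) + 2395/581 = (I*√6 - 1/17) + 2395/581 = (-1/17 + I*√6) + 2395/581 = 40134/9877 + I*√6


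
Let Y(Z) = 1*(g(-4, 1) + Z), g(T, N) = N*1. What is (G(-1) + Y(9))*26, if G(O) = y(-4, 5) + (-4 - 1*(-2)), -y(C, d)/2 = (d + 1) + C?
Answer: 104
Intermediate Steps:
g(T, N) = N
Y(Z) = 1 + Z (Y(Z) = 1*(1 + Z) = 1 + Z)
y(C, d) = -2 - 2*C - 2*d (y(C, d) = -2*((d + 1) + C) = -2*((1 + d) + C) = -2*(1 + C + d) = -2 - 2*C - 2*d)
G(O) = -6 (G(O) = (-2 - 2*(-4) - 2*5) + (-4 - 1*(-2)) = (-2 + 8 - 10) + (-4 + 2) = -4 - 2 = -6)
(G(-1) + Y(9))*26 = (-6 + (1 + 9))*26 = (-6 + 10)*26 = 4*26 = 104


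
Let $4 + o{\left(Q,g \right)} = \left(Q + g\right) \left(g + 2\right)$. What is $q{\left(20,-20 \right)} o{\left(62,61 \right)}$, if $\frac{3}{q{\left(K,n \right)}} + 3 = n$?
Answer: $- \frac{23235}{23} \approx -1010.2$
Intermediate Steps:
$o{\left(Q,g \right)} = -4 + \left(2 + g\right) \left(Q + g\right)$ ($o{\left(Q,g \right)} = -4 + \left(Q + g\right) \left(g + 2\right) = -4 + \left(Q + g\right) \left(2 + g\right) = -4 + \left(2 + g\right) \left(Q + g\right)$)
$q{\left(K,n \right)} = \frac{3}{-3 + n}$
$q{\left(20,-20 \right)} o{\left(62,61 \right)} = \frac{3}{-3 - 20} \left(-4 + 61^{2} + 2 \cdot 62 + 2 \cdot 61 + 62 \cdot 61\right) = \frac{3}{-23} \left(-4 + 3721 + 124 + 122 + 3782\right) = 3 \left(- \frac{1}{23}\right) 7745 = \left(- \frac{3}{23}\right) 7745 = - \frac{23235}{23}$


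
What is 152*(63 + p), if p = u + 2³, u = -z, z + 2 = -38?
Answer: 16872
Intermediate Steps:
z = -40 (z = -2 - 38 = -40)
u = 40 (u = -1*(-40) = 40)
p = 48 (p = 40 + 2³ = 40 + 8 = 48)
152*(63 + p) = 152*(63 + 48) = 152*111 = 16872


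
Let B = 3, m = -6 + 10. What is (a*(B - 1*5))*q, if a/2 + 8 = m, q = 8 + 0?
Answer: 128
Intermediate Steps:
q = 8
m = 4
a = -8 (a = -16 + 2*4 = -16 + 8 = -8)
(a*(B - 1*5))*q = -8*(3 - 1*5)*8 = -8*(3 - 5)*8 = -8*(-2)*8 = 16*8 = 128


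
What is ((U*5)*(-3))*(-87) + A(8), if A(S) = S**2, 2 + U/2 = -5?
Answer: -18206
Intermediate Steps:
U = -14 (U = -4 + 2*(-5) = -4 - 10 = -14)
((U*5)*(-3))*(-87) + A(8) = (-14*5*(-3))*(-87) + 8**2 = -70*(-3)*(-87) + 64 = 210*(-87) + 64 = -18270 + 64 = -18206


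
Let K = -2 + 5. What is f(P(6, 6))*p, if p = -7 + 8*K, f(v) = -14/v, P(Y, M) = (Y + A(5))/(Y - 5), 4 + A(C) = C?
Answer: -34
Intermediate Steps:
A(C) = -4 + C
K = 3
P(Y, M) = (1 + Y)/(-5 + Y) (P(Y, M) = (Y + (-4 + 5))/(Y - 5) = (Y + 1)/(-5 + Y) = (1 + Y)/(-5 + Y))
p = 17 (p = -7 + 8*3 = -7 + 24 = 17)
f(P(6, 6))*p = -14*(-5 + 6)/(1 + 6)*17 = -14/(7/1)*17 = -14/(1*7)*17 = -14/7*17 = -14*1/7*17 = -2*17 = -34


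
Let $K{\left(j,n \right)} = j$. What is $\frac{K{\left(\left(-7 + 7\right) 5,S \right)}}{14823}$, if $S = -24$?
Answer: $0$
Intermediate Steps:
$\frac{K{\left(\left(-7 + 7\right) 5,S \right)}}{14823} = \frac{\left(-7 + 7\right) 5}{14823} = 0 \cdot 5 \cdot \frac{1}{14823} = 0 \cdot \frac{1}{14823} = 0$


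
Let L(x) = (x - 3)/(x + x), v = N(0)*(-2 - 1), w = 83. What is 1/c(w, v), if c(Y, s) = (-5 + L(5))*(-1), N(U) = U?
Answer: 5/24 ≈ 0.20833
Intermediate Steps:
v = 0 (v = 0*(-2 - 1) = 0*(-3) = 0)
L(x) = (-3 + x)/(2*x) (L(x) = (-3 + x)/((2*x)) = (-3 + x)*(1/(2*x)) = (-3 + x)/(2*x))
c(Y, s) = 24/5 (c(Y, s) = (-5 + (1/2)*(-3 + 5)/5)*(-1) = (-5 + (1/2)*(1/5)*2)*(-1) = (-5 + 1/5)*(-1) = -24/5*(-1) = 24/5)
1/c(w, v) = 1/(24/5) = 5/24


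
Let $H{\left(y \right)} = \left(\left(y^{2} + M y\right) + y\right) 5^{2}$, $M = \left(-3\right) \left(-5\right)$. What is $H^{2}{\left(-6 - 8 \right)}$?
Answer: $490000$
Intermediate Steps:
$M = 15$
$H{\left(y \right)} = 25 y^{2} + 400 y$ ($H{\left(y \right)} = \left(\left(y^{2} + 15 y\right) + y\right) 5^{2} = \left(y^{2} + 16 y\right) 25 = 25 y^{2} + 400 y$)
$H^{2}{\left(-6 - 8 \right)} = \left(25 \left(-6 - 8\right) \left(16 - 14\right)\right)^{2} = \left(25 \left(-14\right) \left(16 - 14\right)\right)^{2} = \left(25 \left(-14\right) 2\right)^{2} = \left(-700\right)^{2} = 490000$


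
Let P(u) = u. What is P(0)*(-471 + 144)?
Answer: 0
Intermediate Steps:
P(0)*(-471 + 144) = 0*(-471 + 144) = 0*(-327) = 0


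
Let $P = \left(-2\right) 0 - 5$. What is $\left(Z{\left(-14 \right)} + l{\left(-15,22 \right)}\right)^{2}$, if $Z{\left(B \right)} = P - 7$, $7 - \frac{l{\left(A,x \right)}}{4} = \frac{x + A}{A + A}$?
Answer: $\frac{64516}{225} \approx 286.74$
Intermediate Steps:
$P = -5$ ($P = 0 - 5 = -5$)
$l{\left(A,x \right)} = 28 - \frac{2 \left(A + x\right)}{A}$ ($l{\left(A,x \right)} = 28 - 4 \frac{x + A}{A + A} = 28 - 4 \frac{A + x}{2 A} = 28 - \frac{2 \left(A + x\right)}{A}$)
$Z{\left(B \right)} = -12$ ($Z{\left(B \right)} = -5 - 7 = -12$)
$\left(Z{\left(-14 \right)} + l{\left(-15,22 \right)}\right)^{2} = \left(-12 + \left(26 - \frac{44}{-15}\right)\right)^{2} = \left(-12 + \left(26 - 44 \left(- \frac{1}{15}\right)\right)\right)^{2} = \left(-12 + \left(26 + \frac{44}{15}\right)\right)^{2} = \left(-12 + \frac{434}{15}\right)^{2} = \left(\frac{254}{15}\right)^{2} = \frac{64516}{225}$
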